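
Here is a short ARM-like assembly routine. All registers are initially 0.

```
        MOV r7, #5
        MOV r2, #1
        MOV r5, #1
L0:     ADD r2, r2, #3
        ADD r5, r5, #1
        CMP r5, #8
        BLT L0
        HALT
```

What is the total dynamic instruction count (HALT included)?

MOV r7, #5 → r7=5
MOV r2, #1 → r2=1
MOV r5, #1 → r5=1
ADD r2, r2, #3 → r2=1+3=4
ADD r5, r5, #1 → r5=1+1=2
CMP r5, #8  (cmp 2,8)
BLT L0: taken
ADD r2, r2, #3 → r2=4+3=7
ADD r5, r5, #1 → r5=2+1=3
CMP r5, #8  (cmp 3,8)
BLT L0: taken
ADD r2, r2, #3 → r2=7+3=10
ADD r5, r5, #1 → r5=3+1=4
CMP r5, #8  (cmp 4,8)
BLT L0: taken
ADD r2, r2, #3 → r2=10+3=13
ADD r5, r5, #1 → r5=4+1=5
CMP r5, #8  (cmp 5,8)
BLT L0: taken
ADD r2, r2, #3 → r2=13+3=16
ADD r5, r5, #1 → r5=5+1=6
CMP r5, #8  (cmp 6,8)
BLT L0: taken
ADD r2, r2, #3 → r2=16+3=19
ADD r5, r5, #1 → r5=6+1=7
CMP r5, #8  (cmp 7,8)
BLT L0: taken
ADD r2, r2, #3 → r2=19+3=22
ADD r5, r5, #1 → r5=7+1=8
CMP r5, #8  (cmp 8,8)
BLT L0: not taken
halt.
Total executed instructions: 32.

32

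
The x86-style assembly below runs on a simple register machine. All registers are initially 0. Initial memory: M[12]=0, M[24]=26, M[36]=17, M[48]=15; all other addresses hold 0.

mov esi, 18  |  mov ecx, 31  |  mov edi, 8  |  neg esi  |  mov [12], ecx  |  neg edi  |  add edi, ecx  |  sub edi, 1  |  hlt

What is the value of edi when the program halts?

esi=18
ecx=31
edi=8
esi=-(18)=-18
mov [12], ecx → M[12]=31
edi=-(8)=-8
edi=(-8)+31=23
edi=23-1=22
halt.

22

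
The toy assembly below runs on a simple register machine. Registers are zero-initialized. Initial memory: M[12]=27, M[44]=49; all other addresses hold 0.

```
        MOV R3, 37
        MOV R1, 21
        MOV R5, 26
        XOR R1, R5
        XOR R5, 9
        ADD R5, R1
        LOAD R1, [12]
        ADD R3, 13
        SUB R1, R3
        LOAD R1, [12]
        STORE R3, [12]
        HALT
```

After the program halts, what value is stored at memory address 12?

R3=37
R1=21
R5=26
R1=21^26=15
R5=26^9=19
R5=19+15=34
R1=M[12]=27
R3=37+13=50
R1=27-50=-23
R1=M[12]=27
STORE R3, [12] → M[12]=50
halt.

50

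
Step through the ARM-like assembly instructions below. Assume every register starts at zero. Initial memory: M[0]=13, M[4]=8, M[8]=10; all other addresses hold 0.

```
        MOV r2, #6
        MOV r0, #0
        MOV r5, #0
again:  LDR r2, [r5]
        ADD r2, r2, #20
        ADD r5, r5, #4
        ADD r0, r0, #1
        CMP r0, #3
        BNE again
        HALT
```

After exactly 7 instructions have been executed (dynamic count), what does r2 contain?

33

r2=6
r0=0
r5=0
r2=M[0]=13
r2=13+20=33
r5=0+4=4
r0=0+1=1
After step 7: r2 = 33.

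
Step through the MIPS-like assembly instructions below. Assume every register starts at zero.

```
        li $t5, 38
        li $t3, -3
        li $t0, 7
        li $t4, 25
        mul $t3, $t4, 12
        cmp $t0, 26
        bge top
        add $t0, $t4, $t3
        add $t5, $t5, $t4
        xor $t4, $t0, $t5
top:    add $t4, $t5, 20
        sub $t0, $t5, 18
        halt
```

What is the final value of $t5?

63

after li $t5, 38: $t5=38
after li $t3, -3: $t3=-3
after li $t0, 7: $t0=7
after li $t4, 25: $t4=25
after mul $t3, $t4, 12: $t3=25*12=300
cmp $t0, 26  (cmp 7,26)
bge top: not taken
after add $t0, $t4, $t3: $t0=25+300=325
after add $t5, $t5, $t4: $t5=38+25=63
after xor $t4, $t0, $t5: $t4=325^63=378
after add $t4, $t5, 20: $t4=63+20=83
after sub $t0, $t5, 18: $t0=63-18=45
halt.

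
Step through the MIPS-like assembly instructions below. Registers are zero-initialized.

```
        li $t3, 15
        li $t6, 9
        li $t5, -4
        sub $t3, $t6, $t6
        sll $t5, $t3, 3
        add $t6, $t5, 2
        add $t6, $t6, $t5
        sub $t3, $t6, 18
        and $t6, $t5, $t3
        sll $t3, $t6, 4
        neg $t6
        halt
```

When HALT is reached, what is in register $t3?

0

after li $t3, 15: $t3=15
after li $t6, 9: $t6=9
after li $t5, -4: $t5=-4
after sub $t3, $t6, $t6: $t3=9-9=0
after sll $t5, $t3, 3: $t5=0<<3=0
after add $t6, $t5, 2: $t6=0+2=2
after add $t6, $t6, $t5: $t6=2+0=2
after sub $t3, $t6, 18: $t3=2-18=-16
after and $t6, $t5, $t3: $t6=0&(-16)=0
after sll $t3, $t6, 4: $t3=0<<4=0
after neg $t6: $t6=-(0)=0
halt.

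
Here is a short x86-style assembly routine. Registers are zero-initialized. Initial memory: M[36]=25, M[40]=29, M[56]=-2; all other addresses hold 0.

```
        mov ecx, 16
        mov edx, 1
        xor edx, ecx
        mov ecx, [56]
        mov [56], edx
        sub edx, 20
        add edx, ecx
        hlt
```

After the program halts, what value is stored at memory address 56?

17

mov ecx, 16 → ecx=16
mov edx, 1 → edx=1
xor edx, ecx → edx=1^16=17
mov ecx, [56] → ecx=M[56]=-2
mov [56], edx → M[56]=17
sub edx, 20 → edx=17-20=-3
add edx, ecx → edx=(-3)+(-2)=-5
halt.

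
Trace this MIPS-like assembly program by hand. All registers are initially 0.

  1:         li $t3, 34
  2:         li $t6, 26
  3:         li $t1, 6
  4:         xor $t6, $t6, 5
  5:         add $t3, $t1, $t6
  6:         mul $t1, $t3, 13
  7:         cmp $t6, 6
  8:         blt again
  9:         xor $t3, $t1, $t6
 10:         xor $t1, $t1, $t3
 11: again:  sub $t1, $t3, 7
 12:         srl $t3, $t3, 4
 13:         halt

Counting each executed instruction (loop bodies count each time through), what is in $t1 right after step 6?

$t3=34
$t6=26
$t1=6
$t6=26^5=31
$t3=6+31=37
$t1=37*13=481
After step 6: $t1 = 481.

481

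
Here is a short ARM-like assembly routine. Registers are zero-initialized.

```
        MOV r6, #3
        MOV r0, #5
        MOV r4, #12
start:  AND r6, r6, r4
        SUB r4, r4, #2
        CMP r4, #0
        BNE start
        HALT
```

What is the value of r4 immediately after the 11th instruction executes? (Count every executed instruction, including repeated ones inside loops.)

after MOV r6, #3: r6=3
after MOV r0, #5: r0=5
after MOV r4, #12: r4=12
after AND r6, r6, r4: r6=3&12=0
after SUB r4, r4, #2: r4=12-2=10
CMP r4, #0  (cmp 10,0)
BNE start: taken
after AND r6, r6, r4: r6=0&10=0
after SUB r4, r4, #2: r4=10-2=8
CMP r4, #0  (cmp 8,0)
BNE start: taken
After step 11: r4 = 8.

8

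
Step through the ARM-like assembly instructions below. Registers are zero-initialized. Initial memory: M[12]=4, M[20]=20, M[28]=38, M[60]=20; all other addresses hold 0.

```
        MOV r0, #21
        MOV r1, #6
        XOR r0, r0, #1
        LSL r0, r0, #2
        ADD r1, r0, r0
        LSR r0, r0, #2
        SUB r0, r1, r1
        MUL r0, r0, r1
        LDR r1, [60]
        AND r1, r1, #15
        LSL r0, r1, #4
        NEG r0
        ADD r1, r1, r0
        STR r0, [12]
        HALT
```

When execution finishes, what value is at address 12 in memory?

after MOV r0, #21: r0=21
after MOV r1, #6: r1=6
after XOR r0, r0, #1: r0=21^1=20
after LSL r0, r0, #2: r0=20<<2=80
after ADD r1, r0, r0: r1=80+80=160
after LSR r0, r0, #2: r0=80>>2=20
after SUB r0, r1, r1: r0=160-160=0
after MUL r0, r0, r1: r0=0*160=0
after LDR r1, [60]: r1=M[60]=20
after AND r1, r1, #15: r1=20&15=4
after LSL r0, r1, #4: r0=4<<4=64
after NEG r0: r0=-(64)=-64
after ADD r1, r1, r0: r1=4+(-64)=-60
STR r0, [12] → M[12]=-64
halt.

-64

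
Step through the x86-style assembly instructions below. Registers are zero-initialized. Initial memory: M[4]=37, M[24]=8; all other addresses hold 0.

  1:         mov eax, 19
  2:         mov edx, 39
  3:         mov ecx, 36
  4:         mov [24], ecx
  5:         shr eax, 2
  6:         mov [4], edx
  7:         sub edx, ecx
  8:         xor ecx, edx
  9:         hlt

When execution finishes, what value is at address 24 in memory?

36

mov eax, 19 → eax=19
mov edx, 39 → edx=39
mov ecx, 36 → ecx=36
mov [24], ecx → M[24]=36
shr eax, 2 → eax=19>>2=4
mov [4], edx → M[4]=39
sub edx, ecx → edx=39-36=3
xor ecx, edx → ecx=36^3=39
halt.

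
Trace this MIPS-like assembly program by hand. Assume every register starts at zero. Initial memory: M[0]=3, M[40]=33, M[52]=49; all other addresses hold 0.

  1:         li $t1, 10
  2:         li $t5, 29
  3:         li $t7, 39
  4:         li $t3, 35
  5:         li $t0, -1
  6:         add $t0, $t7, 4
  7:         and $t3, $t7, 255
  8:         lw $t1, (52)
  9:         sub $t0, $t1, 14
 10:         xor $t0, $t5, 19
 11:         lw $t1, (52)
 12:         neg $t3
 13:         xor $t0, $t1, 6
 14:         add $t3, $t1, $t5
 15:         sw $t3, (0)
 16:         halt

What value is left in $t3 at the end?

78

$t1=10
$t5=29
$t7=39
$t3=35
$t0=-1
$t0=39+4=43
$t3=39&255=39
$t1=M[52]=49
$t0=49-14=35
$t0=29^19=14
$t1=M[52]=49
$t3=-(39)=-39
$t0=49^6=55
$t3=49+29=78
sw $t3, (0) → M[0]=78
halt.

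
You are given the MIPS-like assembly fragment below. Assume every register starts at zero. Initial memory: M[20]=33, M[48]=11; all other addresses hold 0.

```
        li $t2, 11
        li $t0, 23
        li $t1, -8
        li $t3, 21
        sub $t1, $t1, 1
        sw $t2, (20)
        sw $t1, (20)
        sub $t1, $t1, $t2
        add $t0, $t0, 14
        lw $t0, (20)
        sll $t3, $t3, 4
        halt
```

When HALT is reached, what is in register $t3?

336

$t2=11
$t0=23
$t1=-8
$t3=21
$t1=(-8)-1=-9
sw $t2, (20) → M[20]=11
sw $t1, (20) → M[20]=-9
$t1=(-9)-11=-20
$t0=23+14=37
$t0=M[20]=-9
$t3=21<<4=336
halt.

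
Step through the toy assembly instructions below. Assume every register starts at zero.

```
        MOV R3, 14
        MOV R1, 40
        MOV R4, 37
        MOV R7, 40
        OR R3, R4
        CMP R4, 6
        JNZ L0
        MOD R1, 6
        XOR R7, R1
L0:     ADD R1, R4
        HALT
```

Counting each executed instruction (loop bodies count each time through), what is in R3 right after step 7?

47

MOV R3, 14 → R3=14
MOV R1, 40 → R1=40
MOV R4, 37 → R4=37
MOV R7, 40 → R7=40
OR R3, R4 → R3=14|37=47
CMP R4, 6  (cmp 37,6)
JNZ L0: taken
After step 7: R3 = 47.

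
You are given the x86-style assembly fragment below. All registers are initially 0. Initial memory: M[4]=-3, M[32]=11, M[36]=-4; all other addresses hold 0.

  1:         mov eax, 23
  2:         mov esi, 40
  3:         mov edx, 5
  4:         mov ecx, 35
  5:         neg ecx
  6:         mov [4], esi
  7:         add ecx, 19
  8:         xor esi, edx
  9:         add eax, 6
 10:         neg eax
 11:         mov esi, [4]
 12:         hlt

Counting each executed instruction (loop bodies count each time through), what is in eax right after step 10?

mov eax, 23 → eax=23
mov esi, 40 → esi=40
mov edx, 5 → edx=5
mov ecx, 35 → ecx=35
neg ecx → ecx=-(35)=-35
mov [4], esi → M[4]=40
add ecx, 19 → ecx=(-35)+19=-16
xor esi, edx → esi=40^5=45
add eax, 6 → eax=23+6=29
neg eax → eax=-(29)=-29
After step 10: eax = -29.

-29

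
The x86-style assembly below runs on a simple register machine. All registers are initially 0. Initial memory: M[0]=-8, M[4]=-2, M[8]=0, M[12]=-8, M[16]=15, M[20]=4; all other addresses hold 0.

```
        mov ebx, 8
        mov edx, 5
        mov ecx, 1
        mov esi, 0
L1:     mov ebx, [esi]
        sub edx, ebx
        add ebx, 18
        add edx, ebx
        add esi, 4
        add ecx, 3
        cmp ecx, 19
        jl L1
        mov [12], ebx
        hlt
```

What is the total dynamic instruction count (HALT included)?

54

mov ebx, 8 → ebx=8
mov edx, 5 → edx=5
mov ecx, 1 → ecx=1
mov esi, 0 → esi=0
mov ebx, [esi] → ebx=M[0]=-8
sub edx, ebx → edx=5-(-8)=13
add ebx, 18 → ebx=(-8)+18=10
add edx, ebx → edx=13+10=23
add esi, 4 → esi=0+4=4
add ecx, 3 → ecx=1+3=4
cmp ecx, 19  (cmp 4,19)
jl L1: taken
mov ebx, [esi] → ebx=M[4]=-2
sub edx, ebx → edx=23-(-2)=25
add ebx, 18 → ebx=(-2)+18=16
add edx, ebx → edx=25+16=41
add esi, 4 → esi=4+4=8
add ecx, 3 → ecx=4+3=7
cmp ecx, 19  (cmp 7,19)
jl L1: taken
mov ebx, [esi] → ebx=M[8]=0
sub edx, ebx → edx=41-0=41
add ebx, 18 → ebx=0+18=18
add edx, ebx → edx=41+18=59
add esi, 4 → esi=8+4=12
add ecx, 3 → ecx=7+3=10
cmp ecx, 19  (cmp 10,19)
jl L1: taken
mov ebx, [esi] → ebx=M[12]=-8
sub edx, ebx → edx=59-(-8)=67
add ebx, 18 → ebx=(-8)+18=10
add edx, ebx → edx=67+10=77
add esi, 4 → esi=12+4=16
add ecx, 3 → ecx=10+3=13
cmp ecx, 19  (cmp 13,19)
jl L1: taken
mov ebx, [esi] → ebx=M[16]=15
sub edx, ebx → edx=77-15=62
add ebx, 18 → ebx=15+18=33
add edx, ebx → edx=62+33=95
add esi, 4 → esi=16+4=20
add ecx, 3 → ecx=13+3=16
cmp ecx, 19  (cmp 16,19)
jl L1: taken
mov ebx, [esi] → ebx=M[20]=4
sub edx, ebx → edx=95-4=91
add ebx, 18 → ebx=4+18=22
add edx, ebx → edx=91+22=113
add esi, 4 → esi=20+4=24
add ecx, 3 → ecx=16+3=19
cmp ecx, 19  (cmp 19,19)
jl L1: not taken
mov [12], ebx → M[12]=22
halt.
Total executed instructions: 54.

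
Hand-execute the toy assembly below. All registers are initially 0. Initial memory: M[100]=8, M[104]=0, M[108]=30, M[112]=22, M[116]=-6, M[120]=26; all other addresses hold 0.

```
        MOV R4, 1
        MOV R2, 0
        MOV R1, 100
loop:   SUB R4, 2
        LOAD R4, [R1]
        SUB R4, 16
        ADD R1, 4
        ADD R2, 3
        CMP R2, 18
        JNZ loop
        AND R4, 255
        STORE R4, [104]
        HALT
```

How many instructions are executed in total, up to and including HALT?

MOV R4, 1 → R4=1
MOV R2, 0 → R2=0
MOV R1, 100 → R1=100
SUB R4, 2 → R4=1-2=-1
LOAD R4, [R1] → R4=M[100]=8
SUB R4, 16 → R4=8-16=-8
ADD R1, 4 → R1=100+4=104
ADD R2, 3 → R2=0+3=3
CMP R2, 18  (cmp 3,18)
JNZ loop: taken
SUB R4, 2 → R4=(-8)-2=-10
LOAD R4, [R1] → R4=M[104]=0
SUB R4, 16 → R4=0-16=-16
ADD R1, 4 → R1=104+4=108
ADD R2, 3 → R2=3+3=6
CMP R2, 18  (cmp 6,18)
JNZ loop: taken
SUB R4, 2 → R4=(-16)-2=-18
LOAD R4, [R1] → R4=M[108]=30
SUB R4, 16 → R4=30-16=14
ADD R1, 4 → R1=108+4=112
ADD R2, 3 → R2=6+3=9
CMP R2, 18  (cmp 9,18)
JNZ loop: taken
SUB R4, 2 → R4=14-2=12
LOAD R4, [R1] → R4=M[112]=22
SUB R4, 16 → R4=22-16=6
ADD R1, 4 → R1=112+4=116
ADD R2, 3 → R2=9+3=12
CMP R2, 18  (cmp 12,18)
JNZ loop: taken
SUB R4, 2 → R4=6-2=4
LOAD R4, [R1] → R4=M[116]=-6
SUB R4, 16 → R4=(-6)-16=-22
ADD R1, 4 → R1=116+4=120
ADD R2, 3 → R2=12+3=15
CMP R2, 18  (cmp 15,18)
JNZ loop: taken
SUB R4, 2 → R4=(-22)-2=-24
LOAD R4, [R1] → R4=M[120]=26
SUB R4, 16 → R4=26-16=10
ADD R1, 4 → R1=120+4=124
ADD R2, 3 → R2=15+3=18
CMP R2, 18  (cmp 18,18)
JNZ loop: not taken
AND R4, 255 → R4=10&255=10
STORE R4, [104] → M[104]=10
halt.
Total executed instructions: 48.

48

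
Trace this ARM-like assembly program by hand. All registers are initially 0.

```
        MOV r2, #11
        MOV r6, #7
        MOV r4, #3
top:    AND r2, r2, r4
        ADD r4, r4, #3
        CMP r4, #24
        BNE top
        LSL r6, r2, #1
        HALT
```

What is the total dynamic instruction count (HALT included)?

33

MOV r2, #11 → r2=11
MOV r6, #7 → r6=7
MOV r4, #3 → r4=3
AND r2, r2, r4 → r2=11&3=3
ADD r4, r4, #3 → r4=3+3=6
CMP r4, #24  (cmp 6,24)
BNE top: taken
AND r2, r2, r4 → r2=3&6=2
ADD r4, r4, #3 → r4=6+3=9
CMP r4, #24  (cmp 9,24)
BNE top: taken
AND r2, r2, r4 → r2=2&9=0
ADD r4, r4, #3 → r4=9+3=12
CMP r4, #24  (cmp 12,24)
BNE top: taken
AND r2, r2, r4 → r2=0&12=0
ADD r4, r4, #3 → r4=12+3=15
CMP r4, #24  (cmp 15,24)
BNE top: taken
AND r2, r2, r4 → r2=0&15=0
ADD r4, r4, #3 → r4=15+3=18
CMP r4, #24  (cmp 18,24)
BNE top: taken
AND r2, r2, r4 → r2=0&18=0
ADD r4, r4, #3 → r4=18+3=21
CMP r4, #24  (cmp 21,24)
BNE top: taken
AND r2, r2, r4 → r2=0&21=0
ADD r4, r4, #3 → r4=21+3=24
CMP r4, #24  (cmp 24,24)
BNE top: not taken
LSL r6, r2, #1 → r6=0<<1=0
halt.
Total executed instructions: 33.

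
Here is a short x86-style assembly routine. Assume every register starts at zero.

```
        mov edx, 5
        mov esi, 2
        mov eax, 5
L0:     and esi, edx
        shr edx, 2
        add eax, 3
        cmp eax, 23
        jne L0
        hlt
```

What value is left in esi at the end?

0

edx=5
esi=2
eax=5
esi=2&5=0
edx=5>>2=1
eax=5+3=8
cmp eax, 23  (cmp 8,23)
jne L0: taken
esi=0&1=0
edx=1>>2=0
eax=8+3=11
cmp eax, 23  (cmp 11,23)
jne L0: taken
esi=0&0=0
edx=0>>2=0
eax=11+3=14
cmp eax, 23  (cmp 14,23)
jne L0: taken
esi=0&0=0
edx=0>>2=0
eax=14+3=17
cmp eax, 23  (cmp 17,23)
jne L0: taken
esi=0&0=0
edx=0>>2=0
eax=17+3=20
cmp eax, 23  (cmp 20,23)
jne L0: taken
esi=0&0=0
edx=0>>2=0
eax=20+3=23
cmp eax, 23  (cmp 23,23)
jne L0: not taken
halt.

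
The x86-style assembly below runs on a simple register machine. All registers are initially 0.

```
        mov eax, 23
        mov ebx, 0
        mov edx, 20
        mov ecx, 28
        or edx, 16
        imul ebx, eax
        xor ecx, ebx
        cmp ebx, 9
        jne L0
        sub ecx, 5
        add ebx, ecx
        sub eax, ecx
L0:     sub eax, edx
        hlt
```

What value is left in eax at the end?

mov eax, 23 → eax=23
mov ebx, 0 → ebx=0
mov edx, 20 → edx=20
mov ecx, 28 → ecx=28
or edx, 16 → edx=20|16=20
imul ebx, eax → ebx=0*23=0
xor ecx, ebx → ecx=28^0=28
cmp ebx, 9  (cmp 0,9)
jne L0: taken
sub eax, edx → eax=23-20=3
halt.

3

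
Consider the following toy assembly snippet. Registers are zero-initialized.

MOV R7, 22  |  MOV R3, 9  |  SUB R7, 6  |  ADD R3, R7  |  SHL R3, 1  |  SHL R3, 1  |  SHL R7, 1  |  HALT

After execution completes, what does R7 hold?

R7=22
R3=9
R7=22-6=16
R3=9+16=25
R3=25<<1=50
R3=50<<1=100
R7=16<<1=32
halt.

32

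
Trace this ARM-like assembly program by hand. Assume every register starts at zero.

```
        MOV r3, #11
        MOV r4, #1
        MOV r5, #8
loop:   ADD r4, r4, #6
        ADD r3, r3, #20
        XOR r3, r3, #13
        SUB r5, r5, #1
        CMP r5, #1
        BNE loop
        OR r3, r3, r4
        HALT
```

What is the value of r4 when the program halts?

43

after MOV r3, #11: r3=11
after MOV r4, #1: r4=1
after MOV r5, #8: r5=8
after ADD r4, r4, #6: r4=1+6=7
after ADD r3, r3, #20: r3=11+20=31
after XOR r3, r3, #13: r3=31^13=18
after SUB r5, r5, #1: r5=8-1=7
CMP r5, #1  (cmp 7,1)
BNE loop: taken
after ADD r4, r4, #6: r4=7+6=13
after ADD r3, r3, #20: r3=18+20=38
after XOR r3, r3, #13: r3=38^13=43
after SUB r5, r5, #1: r5=7-1=6
CMP r5, #1  (cmp 6,1)
BNE loop: taken
after ADD r4, r4, #6: r4=13+6=19
after ADD r3, r3, #20: r3=43+20=63
after XOR r3, r3, #13: r3=63^13=50
after SUB r5, r5, #1: r5=6-1=5
CMP r5, #1  (cmp 5,1)
BNE loop: taken
after ADD r4, r4, #6: r4=19+6=25
after ADD r3, r3, #20: r3=50+20=70
after XOR r3, r3, #13: r3=70^13=75
after SUB r5, r5, #1: r5=5-1=4
CMP r5, #1  (cmp 4,1)
BNE loop: taken
after ADD r4, r4, #6: r4=25+6=31
after ADD r3, r3, #20: r3=75+20=95
after XOR r3, r3, #13: r3=95^13=82
after SUB r5, r5, #1: r5=4-1=3
CMP r5, #1  (cmp 3,1)
BNE loop: taken
after ADD r4, r4, #6: r4=31+6=37
after ADD r3, r3, #20: r3=82+20=102
after XOR r3, r3, #13: r3=102^13=107
after SUB r5, r5, #1: r5=3-1=2
CMP r5, #1  (cmp 2,1)
BNE loop: taken
after ADD r4, r4, #6: r4=37+6=43
after ADD r3, r3, #20: r3=107+20=127
after XOR r3, r3, #13: r3=127^13=114
after SUB r5, r5, #1: r5=2-1=1
CMP r5, #1  (cmp 1,1)
BNE loop: not taken
after OR r3, r3, r4: r3=114|43=123
halt.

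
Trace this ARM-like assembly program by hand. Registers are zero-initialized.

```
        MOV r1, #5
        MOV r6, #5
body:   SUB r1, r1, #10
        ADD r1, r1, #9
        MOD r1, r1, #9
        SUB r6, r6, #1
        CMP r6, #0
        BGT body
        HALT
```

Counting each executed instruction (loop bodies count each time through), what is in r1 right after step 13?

r1=5
r6=5
r1=5-10=-5
r1=(-5)+9=4
r1=4%9=4
r6=5-1=4
CMP r6, #0  (cmp 4,0)
BGT body: taken
r1=4-10=-6
r1=(-6)+9=3
r1=3%9=3
r6=4-1=3
CMP r6, #0  (cmp 3,0)
After step 13: r1 = 3.

3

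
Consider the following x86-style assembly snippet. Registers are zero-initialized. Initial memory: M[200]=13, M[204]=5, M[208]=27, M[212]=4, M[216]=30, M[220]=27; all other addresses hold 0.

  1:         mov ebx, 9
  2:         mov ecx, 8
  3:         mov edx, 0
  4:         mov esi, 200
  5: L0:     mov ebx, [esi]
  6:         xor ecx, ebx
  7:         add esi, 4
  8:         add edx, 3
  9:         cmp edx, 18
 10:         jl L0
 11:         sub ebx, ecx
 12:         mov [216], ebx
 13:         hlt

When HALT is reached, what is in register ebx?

1

after mov ebx, 9: ebx=9
after mov ecx, 8: ecx=8
after mov edx, 0: edx=0
after mov esi, 200: esi=200
after mov ebx, [esi]: ebx=M[200]=13
after xor ecx, ebx: ecx=8^13=5
after add esi, 4: esi=200+4=204
after add edx, 3: edx=0+3=3
cmp edx, 18  (cmp 3,18)
jl L0: taken
after mov ebx, [esi]: ebx=M[204]=5
after xor ecx, ebx: ecx=5^5=0
after add esi, 4: esi=204+4=208
after add edx, 3: edx=3+3=6
cmp edx, 18  (cmp 6,18)
jl L0: taken
after mov ebx, [esi]: ebx=M[208]=27
after xor ecx, ebx: ecx=0^27=27
after add esi, 4: esi=208+4=212
after add edx, 3: edx=6+3=9
cmp edx, 18  (cmp 9,18)
jl L0: taken
after mov ebx, [esi]: ebx=M[212]=4
after xor ecx, ebx: ecx=27^4=31
after add esi, 4: esi=212+4=216
after add edx, 3: edx=9+3=12
cmp edx, 18  (cmp 12,18)
jl L0: taken
after mov ebx, [esi]: ebx=M[216]=30
after xor ecx, ebx: ecx=31^30=1
after add esi, 4: esi=216+4=220
after add edx, 3: edx=12+3=15
cmp edx, 18  (cmp 15,18)
jl L0: taken
after mov ebx, [esi]: ebx=M[220]=27
after xor ecx, ebx: ecx=1^27=26
after add esi, 4: esi=220+4=224
after add edx, 3: edx=15+3=18
cmp edx, 18  (cmp 18,18)
jl L0: not taken
after sub ebx, ecx: ebx=27-26=1
mov [216], ebx → M[216]=1
halt.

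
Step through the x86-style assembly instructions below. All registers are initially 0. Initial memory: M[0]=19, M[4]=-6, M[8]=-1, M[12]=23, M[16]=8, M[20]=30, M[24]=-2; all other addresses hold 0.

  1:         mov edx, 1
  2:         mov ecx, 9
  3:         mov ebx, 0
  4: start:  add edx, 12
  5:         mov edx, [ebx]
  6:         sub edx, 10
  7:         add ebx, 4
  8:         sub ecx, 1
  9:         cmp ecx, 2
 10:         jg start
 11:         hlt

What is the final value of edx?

-12

edx=1
ecx=9
ebx=0
edx=1+12=13
edx=M[0]=19
edx=19-10=9
ebx=0+4=4
ecx=9-1=8
cmp ecx, 2  (cmp 8,2)
jg start: taken
edx=9+12=21
edx=M[4]=-6
edx=(-6)-10=-16
ebx=4+4=8
ecx=8-1=7
cmp ecx, 2  (cmp 7,2)
jg start: taken
edx=(-16)+12=-4
edx=M[8]=-1
edx=(-1)-10=-11
ebx=8+4=12
ecx=7-1=6
cmp ecx, 2  (cmp 6,2)
jg start: taken
edx=(-11)+12=1
edx=M[12]=23
edx=23-10=13
ebx=12+4=16
ecx=6-1=5
cmp ecx, 2  (cmp 5,2)
jg start: taken
edx=13+12=25
edx=M[16]=8
edx=8-10=-2
ebx=16+4=20
ecx=5-1=4
cmp ecx, 2  (cmp 4,2)
jg start: taken
edx=(-2)+12=10
edx=M[20]=30
edx=30-10=20
ebx=20+4=24
ecx=4-1=3
cmp ecx, 2  (cmp 3,2)
jg start: taken
edx=20+12=32
edx=M[24]=-2
edx=(-2)-10=-12
ebx=24+4=28
ecx=3-1=2
cmp ecx, 2  (cmp 2,2)
jg start: not taken
halt.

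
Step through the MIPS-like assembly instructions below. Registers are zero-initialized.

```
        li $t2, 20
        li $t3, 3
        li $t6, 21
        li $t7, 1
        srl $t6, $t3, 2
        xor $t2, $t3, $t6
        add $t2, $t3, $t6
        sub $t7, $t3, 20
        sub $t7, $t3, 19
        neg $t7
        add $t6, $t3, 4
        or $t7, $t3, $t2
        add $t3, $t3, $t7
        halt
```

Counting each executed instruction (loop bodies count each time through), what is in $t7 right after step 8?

-17

li $t2, 20 → $t2=20
li $t3, 3 → $t3=3
li $t6, 21 → $t6=21
li $t7, 1 → $t7=1
srl $t6, $t3, 2 → $t6=3>>2=0
xor $t2, $t3, $t6 → $t2=3^0=3
add $t2, $t3, $t6 → $t2=3+0=3
sub $t7, $t3, 20 → $t7=3-20=-17
After step 8: $t7 = -17.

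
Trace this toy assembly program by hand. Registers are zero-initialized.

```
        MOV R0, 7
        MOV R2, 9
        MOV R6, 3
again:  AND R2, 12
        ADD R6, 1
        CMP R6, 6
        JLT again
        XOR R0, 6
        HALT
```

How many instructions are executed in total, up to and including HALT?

MOV R0, 7 → R0=7
MOV R2, 9 → R2=9
MOV R6, 3 → R6=3
AND R2, 12 → R2=9&12=8
ADD R6, 1 → R6=3+1=4
CMP R6, 6  (cmp 4,6)
JLT again: taken
AND R2, 12 → R2=8&12=8
ADD R6, 1 → R6=4+1=5
CMP R6, 6  (cmp 5,6)
JLT again: taken
AND R2, 12 → R2=8&12=8
ADD R6, 1 → R6=5+1=6
CMP R6, 6  (cmp 6,6)
JLT again: not taken
XOR R0, 6 → R0=7^6=1
halt.
Total executed instructions: 17.

17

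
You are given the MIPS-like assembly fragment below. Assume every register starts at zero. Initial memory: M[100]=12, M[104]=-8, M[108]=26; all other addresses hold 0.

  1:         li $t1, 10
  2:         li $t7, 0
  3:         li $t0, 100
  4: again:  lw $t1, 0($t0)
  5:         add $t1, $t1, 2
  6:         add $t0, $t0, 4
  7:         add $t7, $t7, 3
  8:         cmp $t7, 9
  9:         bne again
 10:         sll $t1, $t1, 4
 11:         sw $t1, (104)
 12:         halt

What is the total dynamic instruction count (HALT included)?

24

after li $t1, 10: $t1=10
after li $t7, 0: $t7=0
after li $t0, 100: $t0=100
after lw $t1, 0($t0): $t1=M[100]=12
after add $t1, $t1, 2: $t1=12+2=14
after add $t0, $t0, 4: $t0=100+4=104
after add $t7, $t7, 3: $t7=0+3=3
cmp $t7, 9  (cmp 3,9)
bne again: taken
after lw $t1, 0($t0): $t1=M[104]=-8
after add $t1, $t1, 2: $t1=(-8)+2=-6
after add $t0, $t0, 4: $t0=104+4=108
after add $t7, $t7, 3: $t7=3+3=6
cmp $t7, 9  (cmp 6,9)
bne again: taken
after lw $t1, 0($t0): $t1=M[108]=26
after add $t1, $t1, 2: $t1=26+2=28
after add $t0, $t0, 4: $t0=108+4=112
after add $t7, $t7, 3: $t7=6+3=9
cmp $t7, 9  (cmp 9,9)
bne again: not taken
after sll $t1, $t1, 4: $t1=28<<4=448
sw $t1, (104) → M[104]=448
halt.
Total executed instructions: 24.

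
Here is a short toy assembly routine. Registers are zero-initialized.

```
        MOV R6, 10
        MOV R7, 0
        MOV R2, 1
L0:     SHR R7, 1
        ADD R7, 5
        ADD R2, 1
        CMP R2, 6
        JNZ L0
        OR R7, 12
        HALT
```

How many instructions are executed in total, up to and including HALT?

R6=10
R7=0
R2=1
R7=0>>1=0
R7=0+5=5
R2=1+1=2
CMP R2, 6  (cmp 2,6)
JNZ L0: taken
R7=5>>1=2
R7=2+5=7
R2=2+1=3
CMP R2, 6  (cmp 3,6)
JNZ L0: taken
R7=7>>1=3
R7=3+5=8
R2=3+1=4
CMP R2, 6  (cmp 4,6)
JNZ L0: taken
R7=8>>1=4
R7=4+5=9
R2=4+1=5
CMP R2, 6  (cmp 5,6)
JNZ L0: taken
R7=9>>1=4
R7=4+5=9
R2=5+1=6
CMP R2, 6  (cmp 6,6)
JNZ L0: not taken
R7=9|12=13
halt.
Total executed instructions: 30.

30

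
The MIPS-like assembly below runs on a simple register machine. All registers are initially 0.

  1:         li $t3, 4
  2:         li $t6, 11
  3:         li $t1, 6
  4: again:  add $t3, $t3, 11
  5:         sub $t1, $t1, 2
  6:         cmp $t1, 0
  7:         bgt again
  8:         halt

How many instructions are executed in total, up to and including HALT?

16

$t3=4
$t6=11
$t1=6
$t3=4+11=15
$t1=6-2=4
cmp $t1, 0  (cmp 4,0)
bgt again: taken
$t3=15+11=26
$t1=4-2=2
cmp $t1, 0  (cmp 2,0)
bgt again: taken
$t3=26+11=37
$t1=2-2=0
cmp $t1, 0  (cmp 0,0)
bgt again: not taken
halt.
Total executed instructions: 16.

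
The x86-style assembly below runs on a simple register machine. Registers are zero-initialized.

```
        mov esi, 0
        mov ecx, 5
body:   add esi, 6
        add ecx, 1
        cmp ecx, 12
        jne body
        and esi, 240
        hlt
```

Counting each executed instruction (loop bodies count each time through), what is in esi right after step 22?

30

after mov esi, 0: esi=0
after mov ecx, 5: ecx=5
after add esi, 6: esi=0+6=6
after add ecx, 1: ecx=5+1=6
cmp ecx, 12  (cmp 6,12)
jne body: taken
after add esi, 6: esi=6+6=12
after add ecx, 1: ecx=6+1=7
cmp ecx, 12  (cmp 7,12)
jne body: taken
after add esi, 6: esi=12+6=18
after add ecx, 1: ecx=7+1=8
cmp ecx, 12  (cmp 8,12)
jne body: taken
after add esi, 6: esi=18+6=24
after add ecx, 1: ecx=8+1=9
cmp ecx, 12  (cmp 9,12)
jne body: taken
after add esi, 6: esi=24+6=30
after add ecx, 1: ecx=9+1=10
cmp ecx, 12  (cmp 10,12)
jne body: taken
After step 22: esi = 30.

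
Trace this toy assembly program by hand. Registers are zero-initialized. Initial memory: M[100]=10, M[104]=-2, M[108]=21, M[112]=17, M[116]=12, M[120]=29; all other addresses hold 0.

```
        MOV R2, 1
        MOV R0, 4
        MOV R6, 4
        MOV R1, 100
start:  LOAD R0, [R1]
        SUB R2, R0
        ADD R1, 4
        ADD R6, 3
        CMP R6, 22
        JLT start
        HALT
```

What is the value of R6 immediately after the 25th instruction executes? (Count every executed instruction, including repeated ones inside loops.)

13

after MOV R2, 1: R2=1
after MOV R0, 4: R0=4
after MOV R6, 4: R6=4
after MOV R1, 100: R1=100
after LOAD R0, [R1]: R0=M[100]=10
after SUB R2, R0: R2=1-10=-9
after ADD R1, 4: R1=100+4=104
after ADD R6, 3: R6=4+3=7
CMP R6, 22  (cmp 7,22)
JLT start: taken
after LOAD R0, [R1]: R0=M[104]=-2
after SUB R2, R0: R2=(-9)-(-2)=-7
after ADD R1, 4: R1=104+4=108
after ADD R6, 3: R6=7+3=10
CMP R6, 22  (cmp 10,22)
JLT start: taken
after LOAD R0, [R1]: R0=M[108]=21
after SUB R2, R0: R2=(-7)-21=-28
after ADD R1, 4: R1=108+4=112
after ADD R6, 3: R6=10+3=13
CMP R6, 22  (cmp 13,22)
JLT start: taken
after LOAD R0, [R1]: R0=M[112]=17
after SUB R2, R0: R2=(-28)-17=-45
after ADD R1, 4: R1=112+4=116
After step 25: R6 = 13.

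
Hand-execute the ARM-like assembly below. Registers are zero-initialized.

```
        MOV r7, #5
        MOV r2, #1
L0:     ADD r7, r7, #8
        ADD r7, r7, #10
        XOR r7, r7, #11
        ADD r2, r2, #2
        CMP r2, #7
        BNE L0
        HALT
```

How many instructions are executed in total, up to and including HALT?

21

r7=5
r2=1
r7=5+8=13
r7=13+10=23
r7=23^11=28
r2=1+2=3
CMP r2, #7  (cmp 3,7)
BNE L0: taken
r7=28+8=36
r7=36+10=46
r7=46^11=37
r2=3+2=5
CMP r2, #7  (cmp 5,7)
BNE L0: taken
r7=37+8=45
r7=45+10=55
r7=55^11=60
r2=5+2=7
CMP r2, #7  (cmp 7,7)
BNE L0: not taken
halt.
Total executed instructions: 21.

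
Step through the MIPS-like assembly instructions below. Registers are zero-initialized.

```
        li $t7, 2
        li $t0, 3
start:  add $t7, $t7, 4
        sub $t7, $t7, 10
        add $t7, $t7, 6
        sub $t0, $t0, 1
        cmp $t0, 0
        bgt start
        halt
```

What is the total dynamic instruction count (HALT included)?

21

$t7=2
$t0=3
$t7=2+4=6
$t7=6-10=-4
$t7=(-4)+6=2
$t0=3-1=2
cmp $t0, 0  (cmp 2,0)
bgt start: taken
$t7=2+4=6
$t7=6-10=-4
$t7=(-4)+6=2
$t0=2-1=1
cmp $t0, 0  (cmp 1,0)
bgt start: taken
$t7=2+4=6
$t7=6-10=-4
$t7=(-4)+6=2
$t0=1-1=0
cmp $t0, 0  (cmp 0,0)
bgt start: not taken
halt.
Total executed instructions: 21.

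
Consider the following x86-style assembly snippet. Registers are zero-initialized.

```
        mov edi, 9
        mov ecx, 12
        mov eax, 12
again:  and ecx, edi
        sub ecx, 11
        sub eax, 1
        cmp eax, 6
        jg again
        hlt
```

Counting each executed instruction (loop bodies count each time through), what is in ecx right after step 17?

-3

mov edi, 9 → edi=9
mov ecx, 12 → ecx=12
mov eax, 12 → eax=12
and ecx, edi → ecx=12&9=8
sub ecx, 11 → ecx=8-11=-3
sub eax, 1 → eax=12-1=11
cmp eax, 6  (cmp 11,6)
jg again: taken
and ecx, edi → ecx=(-3)&9=9
sub ecx, 11 → ecx=9-11=-2
sub eax, 1 → eax=11-1=10
cmp eax, 6  (cmp 10,6)
jg again: taken
and ecx, edi → ecx=(-2)&9=8
sub ecx, 11 → ecx=8-11=-3
sub eax, 1 → eax=10-1=9
cmp eax, 6  (cmp 9,6)
After step 17: ecx = -3.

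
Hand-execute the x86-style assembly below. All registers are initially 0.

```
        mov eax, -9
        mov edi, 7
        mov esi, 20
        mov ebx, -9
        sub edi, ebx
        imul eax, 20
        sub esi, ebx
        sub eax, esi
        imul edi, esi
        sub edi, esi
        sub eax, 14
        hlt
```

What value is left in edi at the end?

435

mov eax, -9 → eax=-9
mov edi, 7 → edi=7
mov esi, 20 → esi=20
mov ebx, -9 → ebx=-9
sub edi, ebx → edi=7-(-9)=16
imul eax, 20 → eax=(-9)*20=-180
sub esi, ebx → esi=20-(-9)=29
sub eax, esi → eax=(-180)-29=-209
imul edi, esi → edi=16*29=464
sub edi, esi → edi=464-29=435
sub eax, 14 → eax=(-209)-14=-223
halt.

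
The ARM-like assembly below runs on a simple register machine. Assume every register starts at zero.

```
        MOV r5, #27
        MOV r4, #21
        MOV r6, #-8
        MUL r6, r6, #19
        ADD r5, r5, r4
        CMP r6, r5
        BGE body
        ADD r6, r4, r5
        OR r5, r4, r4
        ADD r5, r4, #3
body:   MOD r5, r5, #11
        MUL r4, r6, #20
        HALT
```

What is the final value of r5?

after MOV r5, #27: r5=27
after MOV r4, #21: r4=21
after MOV r6, #-8: r6=-8
after MUL r6, r6, #19: r6=(-8)*19=-152
after ADD r5, r5, r4: r5=27+21=48
CMP r6, r5  (cmp -152,48)
BGE body: not taken
after ADD r6, r4, r5: r6=21+48=69
after OR r5, r4, r4: r5=21|21=21
after ADD r5, r4, #3: r5=21+3=24
after MOD r5, r5, #11: r5=24%11=2
after MUL r4, r6, #20: r4=69*20=1380
halt.

2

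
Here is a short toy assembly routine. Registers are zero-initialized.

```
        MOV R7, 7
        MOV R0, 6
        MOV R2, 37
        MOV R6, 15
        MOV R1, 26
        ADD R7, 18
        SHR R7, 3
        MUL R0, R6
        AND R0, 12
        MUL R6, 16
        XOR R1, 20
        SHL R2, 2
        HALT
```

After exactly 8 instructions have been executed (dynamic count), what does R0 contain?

after MOV R7, 7: R7=7
after MOV R0, 6: R0=6
after MOV R2, 37: R2=37
after MOV R6, 15: R6=15
after MOV R1, 26: R1=26
after ADD R7, 18: R7=7+18=25
after SHR R7, 3: R7=25>>3=3
after MUL R0, R6: R0=6*15=90
After step 8: R0 = 90.

90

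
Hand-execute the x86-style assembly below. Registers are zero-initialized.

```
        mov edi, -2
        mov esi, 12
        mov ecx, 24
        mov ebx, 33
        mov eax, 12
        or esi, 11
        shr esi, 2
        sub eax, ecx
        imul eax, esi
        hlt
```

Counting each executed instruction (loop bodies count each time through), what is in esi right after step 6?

edi=-2
esi=12
ecx=24
ebx=33
eax=12
esi=12|11=15
After step 6: esi = 15.

15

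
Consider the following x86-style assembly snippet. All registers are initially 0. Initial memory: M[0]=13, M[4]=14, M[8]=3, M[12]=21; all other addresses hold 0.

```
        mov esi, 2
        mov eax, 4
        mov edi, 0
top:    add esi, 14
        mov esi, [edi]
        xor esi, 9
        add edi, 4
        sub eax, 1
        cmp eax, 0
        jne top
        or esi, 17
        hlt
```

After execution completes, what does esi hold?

29

esi=2
eax=4
edi=0
esi=2+14=16
esi=M[0]=13
esi=13^9=4
edi=0+4=4
eax=4-1=3
cmp eax, 0  (cmp 3,0)
jne top: taken
esi=4+14=18
esi=M[4]=14
esi=14^9=7
edi=4+4=8
eax=3-1=2
cmp eax, 0  (cmp 2,0)
jne top: taken
esi=7+14=21
esi=M[8]=3
esi=3^9=10
edi=8+4=12
eax=2-1=1
cmp eax, 0  (cmp 1,0)
jne top: taken
esi=10+14=24
esi=M[12]=21
esi=21^9=28
edi=12+4=16
eax=1-1=0
cmp eax, 0  (cmp 0,0)
jne top: not taken
esi=28|17=29
halt.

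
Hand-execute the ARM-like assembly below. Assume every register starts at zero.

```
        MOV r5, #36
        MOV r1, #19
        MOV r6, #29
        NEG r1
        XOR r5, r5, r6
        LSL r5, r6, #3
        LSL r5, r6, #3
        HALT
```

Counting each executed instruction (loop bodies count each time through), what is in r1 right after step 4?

-19

after MOV r5, #36: r5=36
after MOV r1, #19: r1=19
after MOV r6, #29: r6=29
after NEG r1: r1=-(19)=-19
After step 4: r1 = -19.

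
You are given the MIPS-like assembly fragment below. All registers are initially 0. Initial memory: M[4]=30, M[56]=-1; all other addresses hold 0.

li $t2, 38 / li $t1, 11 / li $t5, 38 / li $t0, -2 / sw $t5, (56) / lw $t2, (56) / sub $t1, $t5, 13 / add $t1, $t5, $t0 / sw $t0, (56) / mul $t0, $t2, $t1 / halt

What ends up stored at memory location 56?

-2

after li $t2, 38: $t2=38
after li $t1, 11: $t1=11
after li $t5, 38: $t5=38
after li $t0, -2: $t0=-2
sw $t5, (56) → M[56]=38
after lw $t2, (56): $t2=M[56]=38
after sub $t1, $t5, 13: $t1=38-13=25
after add $t1, $t5, $t0: $t1=38+(-2)=36
sw $t0, (56) → M[56]=-2
after mul $t0, $t2, $t1: $t0=38*36=1368
halt.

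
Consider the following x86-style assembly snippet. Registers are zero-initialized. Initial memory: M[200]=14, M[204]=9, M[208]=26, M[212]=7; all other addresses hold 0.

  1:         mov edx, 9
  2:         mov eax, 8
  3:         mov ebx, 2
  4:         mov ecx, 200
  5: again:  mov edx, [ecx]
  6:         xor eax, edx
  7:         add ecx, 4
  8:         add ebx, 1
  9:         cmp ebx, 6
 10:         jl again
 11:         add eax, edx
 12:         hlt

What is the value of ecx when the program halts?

mov edx, 9 → edx=9
mov eax, 8 → eax=8
mov ebx, 2 → ebx=2
mov ecx, 200 → ecx=200
mov edx, [ecx] → edx=M[200]=14
xor eax, edx → eax=8^14=6
add ecx, 4 → ecx=200+4=204
add ebx, 1 → ebx=2+1=3
cmp ebx, 6  (cmp 3,6)
jl again: taken
mov edx, [ecx] → edx=M[204]=9
xor eax, edx → eax=6^9=15
add ecx, 4 → ecx=204+4=208
add ebx, 1 → ebx=3+1=4
cmp ebx, 6  (cmp 4,6)
jl again: taken
mov edx, [ecx] → edx=M[208]=26
xor eax, edx → eax=15^26=21
add ecx, 4 → ecx=208+4=212
add ebx, 1 → ebx=4+1=5
cmp ebx, 6  (cmp 5,6)
jl again: taken
mov edx, [ecx] → edx=M[212]=7
xor eax, edx → eax=21^7=18
add ecx, 4 → ecx=212+4=216
add ebx, 1 → ebx=5+1=6
cmp ebx, 6  (cmp 6,6)
jl again: not taken
add eax, edx → eax=18+7=25
halt.

216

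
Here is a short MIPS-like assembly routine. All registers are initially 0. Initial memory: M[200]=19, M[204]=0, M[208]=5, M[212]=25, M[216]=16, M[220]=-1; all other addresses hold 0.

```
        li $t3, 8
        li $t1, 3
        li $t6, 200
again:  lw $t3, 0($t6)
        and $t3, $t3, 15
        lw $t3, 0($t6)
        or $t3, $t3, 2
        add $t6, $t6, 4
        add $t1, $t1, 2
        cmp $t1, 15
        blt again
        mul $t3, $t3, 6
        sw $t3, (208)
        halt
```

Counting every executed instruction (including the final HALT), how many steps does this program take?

54

li $t3, 8 → $t3=8
li $t1, 3 → $t1=3
li $t6, 200 → $t6=200
lw $t3, 0($t6) → $t3=M[200]=19
and $t3, $t3, 15 → $t3=19&15=3
lw $t3, 0($t6) → $t3=M[200]=19
or $t3, $t3, 2 → $t3=19|2=19
add $t6, $t6, 4 → $t6=200+4=204
add $t1, $t1, 2 → $t1=3+2=5
cmp $t1, 15  (cmp 5,15)
blt again: taken
lw $t3, 0($t6) → $t3=M[204]=0
and $t3, $t3, 15 → $t3=0&15=0
lw $t3, 0($t6) → $t3=M[204]=0
or $t3, $t3, 2 → $t3=0|2=2
add $t6, $t6, 4 → $t6=204+4=208
add $t1, $t1, 2 → $t1=5+2=7
cmp $t1, 15  (cmp 7,15)
blt again: taken
lw $t3, 0($t6) → $t3=M[208]=5
and $t3, $t3, 15 → $t3=5&15=5
lw $t3, 0($t6) → $t3=M[208]=5
or $t3, $t3, 2 → $t3=5|2=7
add $t6, $t6, 4 → $t6=208+4=212
add $t1, $t1, 2 → $t1=7+2=9
cmp $t1, 15  (cmp 9,15)
blt again: taken
lw $t3, 0($t6) → $t3=M[212]=25
and $t3, $t3, 15 → $t3=25&15=9
lw $t3, 0($t6) → $t3=M[212]=25
or $t3, $t3, 2 → $t3=25|2=27
add $t6, $t6, 4 → $t6=212+4=216
add $t1, $t1, 2 → $t1=9+2=11
cmp $t1, 15  (cmp 11,15)
blt again: taken
lw $t3, 0($t6) → $t3=M[216]=16
and $t3, $t3, 15 → $t3=16&15=0
lw $t3, 0($t6) → $t3=M[216]=16
or $t3, $t3, 2 → $t3=16|2=18
add $t6, $t6, 4 → $t6=216+4=220
add $t1, $t1, 2 → $t1=11+2=13
cmp $t1, 15  (cmp 13,15)
blt again: taken
lw $t3, 0($t6) → $t3=M[220]=-1
and $t3, $t3, 15 → $t3=(-1)&15=15
lw $t3, 0($t6) → $t3=M[220]=-1
or $t3, $t3, 2 → $t3=(-1)|2=-1
add $t6, $t6, 4 → $t6=220+4=224
add $t1, $t1, 2 → $t1=13+2=15
cmp $t1, 15  (cmp 15,15)
blt again: not taken
mul $t3, $t3, 6 → $t3=(-1)*6=-6
sw $t3, (208) → M[208]=-6
halt.
Total executed instructions: 54.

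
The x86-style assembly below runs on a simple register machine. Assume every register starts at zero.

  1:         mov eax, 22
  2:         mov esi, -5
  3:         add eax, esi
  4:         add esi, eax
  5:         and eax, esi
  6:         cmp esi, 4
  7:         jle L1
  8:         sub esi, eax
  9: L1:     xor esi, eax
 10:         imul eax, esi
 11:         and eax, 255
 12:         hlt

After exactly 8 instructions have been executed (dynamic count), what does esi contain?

after mov eax, 22: eax=22
after mov esi, -5: esi=-5
after add eax, esi: eax=22+(-5)=17
after add esi, eax: esi=(-5)+17=12
after and eax, esi: eax=17&12=0
cmp esi, 4  (cmp 12,4)
jle L1: not taken
after sub esi, eax: esi=12-0=12
After step 8: esi = 12.

12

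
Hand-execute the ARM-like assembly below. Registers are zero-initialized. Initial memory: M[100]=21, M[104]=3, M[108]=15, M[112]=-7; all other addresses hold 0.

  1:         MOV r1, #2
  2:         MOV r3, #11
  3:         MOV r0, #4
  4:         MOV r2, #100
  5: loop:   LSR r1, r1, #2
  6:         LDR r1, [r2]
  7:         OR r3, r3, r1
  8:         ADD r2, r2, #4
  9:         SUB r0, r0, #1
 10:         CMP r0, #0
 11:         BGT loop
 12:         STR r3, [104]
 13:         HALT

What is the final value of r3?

-1

r1=2
r3=11
r0=4
r2=100
r1=2>>2=0
r1=M[100]=21
r3=11|21=31
r2=100+4=104
r0=4-1=3
CMP r0, #0  (cmp 3,0)
BGT loop: taken
r1=21>>2=5
r1=M[104]=3
r3=31|3=31
r2=104+4=108
r0=3-1=2
CMP r0, #0  (cmp 2,0)
BGT loop: taken
r1=3>>2=0
r1=M[108]=15
r3=31|15=31
r2=108+4=112
r0=2-1=1
CMP r0, #0  (cmp 1,0)
BGT loop: taken
r1=15>>2=3
r1=M[112]=-7
r3=31|(-7)=-1
r2=112+4=116
r0=1-1=0
CMP r0, #0  (cmp 0,0)
BGT loop: not taken
STR r3, [104] → M[104]=-1
halt.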